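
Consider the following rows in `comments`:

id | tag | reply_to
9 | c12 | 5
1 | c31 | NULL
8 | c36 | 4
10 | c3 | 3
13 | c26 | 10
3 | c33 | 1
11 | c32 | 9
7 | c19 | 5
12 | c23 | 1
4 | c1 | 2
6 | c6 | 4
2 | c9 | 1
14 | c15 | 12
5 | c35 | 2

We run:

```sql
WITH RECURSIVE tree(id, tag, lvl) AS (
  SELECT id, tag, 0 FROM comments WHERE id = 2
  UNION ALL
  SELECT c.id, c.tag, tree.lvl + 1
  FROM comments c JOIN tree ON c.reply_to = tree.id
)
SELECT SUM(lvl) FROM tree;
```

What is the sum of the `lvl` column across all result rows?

Base: id=2 (c9) at lvl 0.
Iteration 1: rows with reply_to in {2} -> c1 (id 4, lvl 1), c35 (id 5, lvl 1).
Iteration 2: rows with reply_to in {4,5} -> c6 (id 6, lvl 2), c19 (id 7, lvl 2), c36 (id 8, lvl 2), c12 (id 9, lvl 2).
Iteration 3: rows with reply_to in {6,7,8,9} -> c32 (id 11, lvl 3).
Iteration 4: no rows with reply_to in {11}; recursion stops.
SUM(lvl) = 0 + 1 + 1 + 2 + 2 + 2 + 2 + 3 = 13.

13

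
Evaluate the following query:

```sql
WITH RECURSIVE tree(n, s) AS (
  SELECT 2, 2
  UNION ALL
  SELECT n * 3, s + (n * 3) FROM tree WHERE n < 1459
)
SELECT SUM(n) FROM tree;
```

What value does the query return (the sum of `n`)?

6560

Base: n=2, s=2.
Iteration 1: 2 < 1459 holds -> n = 2 * 3 = 6, s = 2 + 6 = 8.
Iteration 2: 6 < 1459 holds -> n = 6 * 3 = 18, s = 8 + 18 = 26.
Iteration 3: 18 < 1459 holds -> n = 18 * 3 = 54, s = 26 + 54 = 80.
Iteration 4: 54 < 1459 holds -> n = 54 * 3 = 162, s = 80 + 162 = 242.
Iteration 5: 162 < 1459 holds -> n = 162 * 3 = 486, s = 242 + 486 = 728.
Iteration 6: 486 < 1459 holds -> n = 486 * 3 = 1458, s = 728 + 1458 = 2186.
Iteration 7: 1458 < 1459 holds -> n = 1458 * 3 = 4374, s = 2186 + 4374 = 6560.
Iteration 8: 4374 < 1459 fails; recursion stops.
SUM(n) = 2 + 6 + 18 + 54 + 162 + 486 + 1458 + 4374 = 6560.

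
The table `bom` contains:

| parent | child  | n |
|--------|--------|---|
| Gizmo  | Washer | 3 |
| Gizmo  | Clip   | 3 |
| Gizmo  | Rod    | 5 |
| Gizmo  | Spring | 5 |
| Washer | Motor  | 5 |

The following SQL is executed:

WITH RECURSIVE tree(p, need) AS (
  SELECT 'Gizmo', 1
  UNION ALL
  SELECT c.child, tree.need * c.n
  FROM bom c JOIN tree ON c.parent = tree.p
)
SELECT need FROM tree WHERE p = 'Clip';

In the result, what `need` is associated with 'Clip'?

Base: (Gizmo, need=1).
Iteration 1: components of {Gizmo} -> Clip = 1*3 = 3, Rod = 1*5 = 5, Spring = 1*5 = 5, Washer = 1*3 = 3.
Iteration 2: components of {Clip,Rod,Spring,Washer} -> Motor = 3*5 = 15.
Iteration 3: no further components; recursion stops.

3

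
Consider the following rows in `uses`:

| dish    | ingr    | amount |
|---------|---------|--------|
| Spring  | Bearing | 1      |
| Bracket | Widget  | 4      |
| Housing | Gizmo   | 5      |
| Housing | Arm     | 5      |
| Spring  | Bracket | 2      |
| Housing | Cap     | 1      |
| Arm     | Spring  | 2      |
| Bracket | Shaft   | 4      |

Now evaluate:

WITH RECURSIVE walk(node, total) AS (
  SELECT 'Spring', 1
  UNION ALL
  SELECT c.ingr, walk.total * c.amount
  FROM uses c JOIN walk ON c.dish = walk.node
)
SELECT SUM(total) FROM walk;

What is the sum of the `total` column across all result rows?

Base: (Spring, total=1).
Iteration 1: components of {Spring} -> Bearing = 1*1 = 1, Bracket = 1*2 = 2.
Iteration 2: components of {Bearing,Bracket} -> Shaft = 2*4 = 8, Widget = 2*4 = 8.
Iteration 3: no further components; recursion stops.
SUM(total) = 1 + 2 + 1 + 8 + 8 = 20.

20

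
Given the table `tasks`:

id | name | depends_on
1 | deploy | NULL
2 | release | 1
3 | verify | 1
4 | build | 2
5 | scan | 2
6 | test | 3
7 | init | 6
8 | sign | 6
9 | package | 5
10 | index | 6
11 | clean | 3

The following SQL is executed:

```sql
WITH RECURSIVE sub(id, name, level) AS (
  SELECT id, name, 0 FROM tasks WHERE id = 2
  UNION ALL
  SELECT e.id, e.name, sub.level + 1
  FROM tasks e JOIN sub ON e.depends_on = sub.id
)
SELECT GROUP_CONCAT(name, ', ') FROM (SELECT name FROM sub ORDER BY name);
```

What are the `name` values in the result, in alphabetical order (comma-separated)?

Base: id=2 (release) at level 0.
Iteration 1: rows with depends_on in {2} -> build (id 4, level 1), scan (id 5, level 1).
Iteration 2: rows with depends_on in {4,5} -> package (id 9, level 2).
Iteration 3: no rows with depends_on in {9}; recursion stops.

build, package, release, scan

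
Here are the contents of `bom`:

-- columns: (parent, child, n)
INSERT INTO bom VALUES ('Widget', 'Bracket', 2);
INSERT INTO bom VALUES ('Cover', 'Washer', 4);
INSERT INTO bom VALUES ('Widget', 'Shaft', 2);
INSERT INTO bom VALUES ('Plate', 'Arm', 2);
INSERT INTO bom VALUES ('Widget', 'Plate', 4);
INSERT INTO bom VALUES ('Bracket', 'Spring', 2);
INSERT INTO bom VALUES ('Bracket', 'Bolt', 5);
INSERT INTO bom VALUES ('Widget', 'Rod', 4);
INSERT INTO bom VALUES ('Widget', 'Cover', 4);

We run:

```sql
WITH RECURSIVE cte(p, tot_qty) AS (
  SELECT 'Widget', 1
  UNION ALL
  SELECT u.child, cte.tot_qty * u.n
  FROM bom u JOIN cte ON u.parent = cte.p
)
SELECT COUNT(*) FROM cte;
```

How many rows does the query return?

Base: (Widget, tot_qty=1).
Iteration 1: components of {Widget} -> Bracket = 1*2 = 2, Cover = 1*4 = 4, Plate = 1*4 = 4, Rod = 1*4 = 4, Shaft = 1*2 = 2.
Iteration 2: components of {Bracket,Cover,Plate,Rod,Shaft} -> Arm = 4*2 = 8, Bolt = 2*5 = 10, Spring = 2*2 = 4, Washer = 4*4 = 16.
Iteration 3: no further components; recursion stops.
Total rows emitted: 10.

10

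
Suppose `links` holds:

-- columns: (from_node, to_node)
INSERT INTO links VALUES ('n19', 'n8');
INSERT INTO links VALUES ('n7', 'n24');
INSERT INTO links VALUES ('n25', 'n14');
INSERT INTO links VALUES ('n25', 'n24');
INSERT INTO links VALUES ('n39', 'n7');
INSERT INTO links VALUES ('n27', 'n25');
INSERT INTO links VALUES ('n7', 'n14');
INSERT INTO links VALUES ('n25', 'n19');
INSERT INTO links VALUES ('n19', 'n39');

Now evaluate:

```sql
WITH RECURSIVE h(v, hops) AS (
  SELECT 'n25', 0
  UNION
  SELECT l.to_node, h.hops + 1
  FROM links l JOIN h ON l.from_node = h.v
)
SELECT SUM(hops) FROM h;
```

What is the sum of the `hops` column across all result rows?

18

Base: (n25, hops=0).
Iteration 1: edges from {n25} -> (n14, hops=1), (n19, hops=1), (n24, hops=1).
Iteration 2: edges from {n14,n19,n24} -> (n39, hops=2), (n8, hops=2).
Iteration 3: edges from {n39,n8} -> (n7, hops=3).
Iteration 4: edges from {n7} -> (n14, hops=4), (n24, hops=4).
Iteration 5: no outgoing edges from {n14,n24}; recursion stops.
SUM(hops) = 0 + 1 + 1 + 1 + 2 + 2 + 3 + 4 + 4 = 18.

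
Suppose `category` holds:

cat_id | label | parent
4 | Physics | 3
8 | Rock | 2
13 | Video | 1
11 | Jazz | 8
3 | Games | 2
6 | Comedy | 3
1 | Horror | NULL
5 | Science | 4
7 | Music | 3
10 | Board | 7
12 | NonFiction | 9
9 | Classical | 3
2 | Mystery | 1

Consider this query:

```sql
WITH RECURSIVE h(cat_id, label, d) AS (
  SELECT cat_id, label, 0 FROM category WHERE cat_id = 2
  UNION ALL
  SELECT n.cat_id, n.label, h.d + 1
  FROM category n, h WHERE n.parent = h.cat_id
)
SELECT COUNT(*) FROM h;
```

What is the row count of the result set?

Base: cat_id=2 (Mystery) at d 0.
Iteration 1: rows with parent in {2} -> Games (id 3, d 1), Rock (id 8, d 1).
Iteration 2: rows with parent in {3,8} -> Physics (id 4, d 2), Comedy (id 6, d 2), Music (id 7, d 2), Classical (id 9, d 2), Jazz (id 11, d 2).
Iteration 3: rows with parent in {4,6,7,9,11} -> Science (id 5, d 3), Board (id 10, d 3), NonFiction (id 12, d 3).
Iteration 4: no rows with parent in {5,10,12}; recursion stops.
Total rows emitted: 11.

11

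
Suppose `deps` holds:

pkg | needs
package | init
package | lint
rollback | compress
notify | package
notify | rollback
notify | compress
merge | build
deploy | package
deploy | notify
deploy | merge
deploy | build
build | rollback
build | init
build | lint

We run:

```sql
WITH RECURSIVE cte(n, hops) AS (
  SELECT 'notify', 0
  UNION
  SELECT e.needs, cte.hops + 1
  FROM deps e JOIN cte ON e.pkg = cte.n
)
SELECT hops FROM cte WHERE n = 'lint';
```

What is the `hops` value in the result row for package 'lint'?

Base: (notify, hops=0).
Iteration 1: edges from {notify} -> (compress, hops=1), (package, hops=1), (rollback, hops=1).
Iteration 2: edges from {compress,package,rollback} -> (compress, hops=2), (init, hops=2), (lint, hops=2).
Iteration 3: no outgoing edges from {compress,init,lint}; recursion stops.

2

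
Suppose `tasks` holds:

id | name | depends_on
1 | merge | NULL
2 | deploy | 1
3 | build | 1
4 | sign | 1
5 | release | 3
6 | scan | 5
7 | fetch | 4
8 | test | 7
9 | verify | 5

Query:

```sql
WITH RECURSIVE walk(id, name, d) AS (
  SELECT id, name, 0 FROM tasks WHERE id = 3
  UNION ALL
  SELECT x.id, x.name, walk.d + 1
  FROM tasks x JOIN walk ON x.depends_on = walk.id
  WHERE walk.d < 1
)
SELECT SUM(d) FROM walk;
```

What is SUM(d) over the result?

1

Base: id=3 (build) at d 0.
Iteration 1: rows with depends_on in {3} -> release (id 5, d 1).
Iteration 2: d < 1 fails for all current rows; recursion stops.
SUM(d) = 0 + 1 = 1.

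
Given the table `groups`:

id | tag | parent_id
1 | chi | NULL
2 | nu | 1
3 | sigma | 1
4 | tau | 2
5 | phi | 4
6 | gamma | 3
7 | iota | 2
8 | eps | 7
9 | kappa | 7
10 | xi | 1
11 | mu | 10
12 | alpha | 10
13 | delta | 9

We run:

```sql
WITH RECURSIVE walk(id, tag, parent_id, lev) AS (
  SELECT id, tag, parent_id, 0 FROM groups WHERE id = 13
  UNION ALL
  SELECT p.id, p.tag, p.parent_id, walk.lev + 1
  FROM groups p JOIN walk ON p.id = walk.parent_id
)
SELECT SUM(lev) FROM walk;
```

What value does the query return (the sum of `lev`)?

10

Base: id=13 (delta), parent_id=9, lev 0.
Iteration 1: join on id=9 -> kappa (id 9, parent_id=7, lev 1).
Iteration 2: join on id=7 -> iota (id 7, parent_id=2, lev 2).
Iteration 3: join on id=2 -> nu (id 2, parent_id=1, lev 3).
Iteration 4: join on id=1 -> chi (id 1, parent_id=NULL, lev 4).
Iteration 5: parent_id is NULL; no match; recursion stops.
SUM(lev) = 0 + 1 + 2 + 3 + 4 = 10.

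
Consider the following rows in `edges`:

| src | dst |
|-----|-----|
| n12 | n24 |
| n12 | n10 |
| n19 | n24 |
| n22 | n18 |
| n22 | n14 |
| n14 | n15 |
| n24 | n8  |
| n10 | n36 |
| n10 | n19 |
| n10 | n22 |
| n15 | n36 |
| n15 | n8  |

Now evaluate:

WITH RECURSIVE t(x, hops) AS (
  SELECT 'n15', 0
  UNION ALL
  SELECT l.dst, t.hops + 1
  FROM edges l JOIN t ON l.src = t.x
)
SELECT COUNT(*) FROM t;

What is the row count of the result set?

3

Base: (n15, hops=0).
Iteration 1: edges from {n15} -> (n36, hops=1), (n8, hops=1).
Iteration 2: no outgoing edges from {n36,n8}; recursion stops.
Total rows emitted: 3.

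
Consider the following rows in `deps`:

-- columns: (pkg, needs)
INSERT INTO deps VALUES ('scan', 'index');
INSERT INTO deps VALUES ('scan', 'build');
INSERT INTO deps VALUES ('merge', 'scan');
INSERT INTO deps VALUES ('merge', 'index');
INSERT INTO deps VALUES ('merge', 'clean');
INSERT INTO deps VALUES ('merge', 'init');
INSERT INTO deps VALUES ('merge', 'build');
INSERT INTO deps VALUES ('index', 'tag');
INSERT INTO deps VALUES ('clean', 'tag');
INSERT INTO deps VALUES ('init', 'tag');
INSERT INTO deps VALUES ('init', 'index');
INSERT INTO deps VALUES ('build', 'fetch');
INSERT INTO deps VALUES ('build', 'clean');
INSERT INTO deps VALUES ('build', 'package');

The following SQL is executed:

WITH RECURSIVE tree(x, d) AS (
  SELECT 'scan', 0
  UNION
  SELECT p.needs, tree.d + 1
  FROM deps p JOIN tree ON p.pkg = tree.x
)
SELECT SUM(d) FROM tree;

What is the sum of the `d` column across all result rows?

13

Base: (scan, d=0).
Iteration 1: edges from {scan} -> (build, d=1), (index, d=1).
Iteration 2: edges from {build,index} -> (clean, d=2), (fetch, d=2), (package, d=2), (tag, d=2).
Iteration 3: edges from {clean,fetch,package,tag} -> (tag, d=3).
Iteration 4: no outgoing edges from {tag}; recursion stops.
SUM(d) = 0 + 1 + 1 + 2 + 2 + 2 + 2 + 3 = 13.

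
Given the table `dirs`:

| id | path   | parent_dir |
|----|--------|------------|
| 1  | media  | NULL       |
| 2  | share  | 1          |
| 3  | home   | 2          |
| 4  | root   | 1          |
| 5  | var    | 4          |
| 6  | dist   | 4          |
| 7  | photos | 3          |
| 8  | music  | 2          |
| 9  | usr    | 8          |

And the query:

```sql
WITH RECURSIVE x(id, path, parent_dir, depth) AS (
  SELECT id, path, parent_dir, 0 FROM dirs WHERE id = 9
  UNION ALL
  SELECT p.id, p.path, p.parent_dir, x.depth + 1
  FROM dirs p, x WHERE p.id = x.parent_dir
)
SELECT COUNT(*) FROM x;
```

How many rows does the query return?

Base: id=9 (usr), parent_dir=8, depth 0.
Iteration 1: join on id=8 -> music (id 8, parent_dir=2, depth 1).
Iteration 2: join on id=2 -> share (id 2, parent_dir=1, depth 2).
Iteration 3: join on id=1 -> media (id 1, parent_dir=NULL, depth 3).
Iteration 4: parent_dir is NULL; no match; recursion stops.
Total rows emitted: 4.

4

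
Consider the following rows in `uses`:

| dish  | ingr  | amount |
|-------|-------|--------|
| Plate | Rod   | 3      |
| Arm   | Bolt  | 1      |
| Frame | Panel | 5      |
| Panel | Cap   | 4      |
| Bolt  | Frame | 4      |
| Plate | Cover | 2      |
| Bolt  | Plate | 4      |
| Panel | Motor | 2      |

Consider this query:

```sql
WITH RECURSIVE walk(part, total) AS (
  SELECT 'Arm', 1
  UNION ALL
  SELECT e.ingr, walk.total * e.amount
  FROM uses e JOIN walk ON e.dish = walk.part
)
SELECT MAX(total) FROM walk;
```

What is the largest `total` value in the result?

80

Base: (Arm, total=1).
Iteration 1: components of {Arm} -> Bolt = 1*1 = 1.
Iteration 2: components of {Bolt} -> Frame = 1*4 = 4, Plate = 1*4 = 4.
Iteration 3: components of {Frame,Plate} -> Cover = 4*2 = 8, Panel = 4*5 = 20, Rod = 4*3 = 12.
Iteration 4: components of {Cover,Panel,Rod} -> Cap = 20*4 = 80, Motor = 20*2 = 40.
Iteration 5: no further components; recursion stops.
total values: 1, 1, 4, 4, 20, 8, 12, 40, 80; the maximum is 80.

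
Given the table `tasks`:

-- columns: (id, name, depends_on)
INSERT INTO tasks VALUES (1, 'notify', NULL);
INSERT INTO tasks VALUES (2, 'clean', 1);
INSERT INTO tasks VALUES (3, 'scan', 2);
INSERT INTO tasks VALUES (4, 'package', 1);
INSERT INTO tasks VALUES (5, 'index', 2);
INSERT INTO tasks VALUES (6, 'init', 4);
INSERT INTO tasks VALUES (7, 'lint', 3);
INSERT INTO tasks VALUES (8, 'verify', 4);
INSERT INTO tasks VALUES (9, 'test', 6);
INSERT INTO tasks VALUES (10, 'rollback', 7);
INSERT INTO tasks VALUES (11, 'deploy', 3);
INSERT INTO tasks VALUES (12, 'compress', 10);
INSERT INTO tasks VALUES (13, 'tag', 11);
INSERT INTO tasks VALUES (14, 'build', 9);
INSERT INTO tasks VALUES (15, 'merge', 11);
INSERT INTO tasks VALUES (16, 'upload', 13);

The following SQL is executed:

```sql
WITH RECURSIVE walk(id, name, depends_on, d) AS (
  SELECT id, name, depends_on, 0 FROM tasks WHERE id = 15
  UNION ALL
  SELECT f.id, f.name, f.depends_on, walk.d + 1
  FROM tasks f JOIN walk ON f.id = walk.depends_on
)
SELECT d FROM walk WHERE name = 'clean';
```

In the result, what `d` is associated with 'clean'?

Base: id=15 (merge), depends_on=11, d 0.
Iteration 1: join on id=11 -> deploy (id 11, depends_on=3, d 1).
Iteration 2: join on id=3 -> scan (id 3, depends_on=2, d 2).
Iteration 3: join on id=2 -> clean (id 2, depends_on=1, d 3).
Iteration 4: join on id=1 -> notify (id 1, depends_on=NULL, d 4).
Iteration 5: depends_on is NULL; no match; recursion stops.

3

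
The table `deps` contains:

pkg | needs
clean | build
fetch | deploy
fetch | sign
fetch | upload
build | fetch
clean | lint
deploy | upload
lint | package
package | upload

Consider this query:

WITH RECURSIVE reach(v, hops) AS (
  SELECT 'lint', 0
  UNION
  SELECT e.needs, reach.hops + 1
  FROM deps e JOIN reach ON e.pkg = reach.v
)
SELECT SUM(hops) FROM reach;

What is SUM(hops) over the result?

3

Base: (lint, hops=0).
Iteration 1: edges from {lint} -> (package, hops=1).
Iteration 2: edges from {package} -> (upload, hops=2).
Iteration 3: no outgoing edges from {upload}; recursion stops.
SUM(hops) = 0 + 1 + 2 = 3.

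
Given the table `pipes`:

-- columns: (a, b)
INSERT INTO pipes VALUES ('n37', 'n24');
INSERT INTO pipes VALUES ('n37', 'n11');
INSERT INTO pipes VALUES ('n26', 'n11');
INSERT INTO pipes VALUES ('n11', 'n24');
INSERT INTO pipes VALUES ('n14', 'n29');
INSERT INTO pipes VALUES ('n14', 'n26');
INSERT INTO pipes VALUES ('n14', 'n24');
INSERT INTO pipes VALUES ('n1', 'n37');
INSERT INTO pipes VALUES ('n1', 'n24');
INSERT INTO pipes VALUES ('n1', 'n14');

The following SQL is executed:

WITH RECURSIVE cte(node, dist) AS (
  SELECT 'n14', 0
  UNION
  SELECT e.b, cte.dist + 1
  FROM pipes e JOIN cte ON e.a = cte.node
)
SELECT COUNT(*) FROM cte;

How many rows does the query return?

Base: (n14, dist=0).
Iteration 1: edges from {n14} -> (n24, dist=1), (n26, dist=1), (n29, dist=1).
Iteration 2: edges from {n24,n26,n29} -> (n11, dist=2).
Iteration 3: edges from {n11} -> (n24, dist=3).
Iteration 4: no outgoing edges from {n24}; recursion stops.
Total rows emitted: 6.

6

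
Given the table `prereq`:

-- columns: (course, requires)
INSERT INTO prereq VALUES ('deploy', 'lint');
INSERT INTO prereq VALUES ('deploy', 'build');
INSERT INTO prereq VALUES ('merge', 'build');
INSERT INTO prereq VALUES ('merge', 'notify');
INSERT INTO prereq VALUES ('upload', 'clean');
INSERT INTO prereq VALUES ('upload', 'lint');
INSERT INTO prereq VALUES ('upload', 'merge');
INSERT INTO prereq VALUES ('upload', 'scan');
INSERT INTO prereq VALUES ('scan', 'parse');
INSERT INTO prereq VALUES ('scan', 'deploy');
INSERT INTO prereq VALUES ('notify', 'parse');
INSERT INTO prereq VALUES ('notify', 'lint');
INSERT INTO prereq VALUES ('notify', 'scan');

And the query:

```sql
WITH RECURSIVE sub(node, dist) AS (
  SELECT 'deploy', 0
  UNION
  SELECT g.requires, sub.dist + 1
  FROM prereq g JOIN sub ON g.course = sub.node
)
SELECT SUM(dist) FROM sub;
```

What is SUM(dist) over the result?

Base: (deploy, dist=0).
Iteration 1: edges from {deploy} -> (build, dist=1), (lint, dist=1).
Iteration 2: no outgoing edges from {build,lint}; recursion stops.
SUM(dist) = 0 + 1 + 1 = 2.

2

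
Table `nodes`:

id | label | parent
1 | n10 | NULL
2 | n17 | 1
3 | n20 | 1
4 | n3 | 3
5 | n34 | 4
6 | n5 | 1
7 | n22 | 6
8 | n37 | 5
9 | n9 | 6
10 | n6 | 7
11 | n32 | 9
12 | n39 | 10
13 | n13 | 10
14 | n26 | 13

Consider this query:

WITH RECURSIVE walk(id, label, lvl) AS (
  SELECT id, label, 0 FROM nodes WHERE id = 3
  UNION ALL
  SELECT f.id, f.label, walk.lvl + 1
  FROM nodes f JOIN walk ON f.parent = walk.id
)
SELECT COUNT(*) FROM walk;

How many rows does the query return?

4

Base: id=3 (n20) at lvl 0.
Iteration 1: rows with parent in {3} -> n3 (id 4, lvl 1).
Iteration 2: rows with parent in {4} -> n34 (id 5, lvl 2).
Iteration 3: rows with parent in {5} -> n37 (id 8, lvl 3).
Iteration 4: no rows with parent in {8}; recursion stops.
Total rows emitted: 4.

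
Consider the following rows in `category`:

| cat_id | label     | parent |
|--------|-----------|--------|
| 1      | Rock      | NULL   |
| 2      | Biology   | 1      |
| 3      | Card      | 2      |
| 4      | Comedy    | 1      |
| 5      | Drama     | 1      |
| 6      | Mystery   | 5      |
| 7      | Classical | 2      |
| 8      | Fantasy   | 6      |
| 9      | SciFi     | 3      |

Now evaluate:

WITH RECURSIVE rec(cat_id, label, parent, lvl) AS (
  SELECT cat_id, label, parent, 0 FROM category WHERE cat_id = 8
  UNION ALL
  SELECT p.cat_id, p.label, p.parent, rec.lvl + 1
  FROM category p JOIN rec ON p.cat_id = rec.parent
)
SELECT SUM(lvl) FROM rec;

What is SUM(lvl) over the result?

Base: cat_id=8 (Fantasy), parent=6, lvl 0.
Iteration 1: join on cat_id=6 -> Mystery (id 6, parent=5, lvl 1).
Iteration 2: join on cat_id=5 -> Drama (id 5, parent=1, lvl 2).
Iteration 3: join on cat_id=1 -> Rock (id 1, parent=NULL, lvl 3).
Iteration 4: parent is NULL; no match; recursion stops.
SUM(lvl) = 0 + 1 + 2 + 3 = 6.

6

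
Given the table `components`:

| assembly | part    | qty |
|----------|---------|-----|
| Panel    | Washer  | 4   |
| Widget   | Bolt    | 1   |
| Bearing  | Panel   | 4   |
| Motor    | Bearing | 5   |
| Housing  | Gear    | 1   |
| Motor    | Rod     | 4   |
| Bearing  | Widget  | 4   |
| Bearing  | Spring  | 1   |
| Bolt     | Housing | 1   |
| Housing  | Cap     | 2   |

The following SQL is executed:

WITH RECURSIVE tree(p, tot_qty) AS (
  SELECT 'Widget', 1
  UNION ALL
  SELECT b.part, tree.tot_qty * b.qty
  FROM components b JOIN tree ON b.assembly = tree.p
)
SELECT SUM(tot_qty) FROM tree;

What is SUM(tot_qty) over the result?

6

Base: (Widget, tot_qty=1).
Iteration 1: components of {Widget} -> Bolt = 1*1 = 1.
Iteration 2: components of {Bolt} -> Housing = 1*1 = 1.
Iteration 3: components of {Housing} -> Cap = 1*2 = 2, Gear = 1*1 = 1.
Iteration 4: no further components; recursion stops.
SUM(tot_qty) = 1 + 1 + 1 + 2 + 1 = 6.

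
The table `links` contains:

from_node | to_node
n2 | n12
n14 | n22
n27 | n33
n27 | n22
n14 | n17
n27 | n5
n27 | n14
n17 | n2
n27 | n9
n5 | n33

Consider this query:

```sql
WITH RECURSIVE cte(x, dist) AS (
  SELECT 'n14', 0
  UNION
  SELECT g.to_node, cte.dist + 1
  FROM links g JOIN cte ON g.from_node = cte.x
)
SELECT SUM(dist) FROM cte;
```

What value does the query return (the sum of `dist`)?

7

Base: (n14, dist=0).
Iteration 1: edges from {n14} -> (n17, dist=1), (n22, dist=1).
Iteration 2: edges from {n17,n22} -> (n2, dist=2).
Iteration 3: edges from {n2} -> (n12, dist=3).
Iteration 4: no outgoing edges from {n12}; recursion stops.
SUM(dist) = 0 + 1 + 1 + 2 + 3 = 7.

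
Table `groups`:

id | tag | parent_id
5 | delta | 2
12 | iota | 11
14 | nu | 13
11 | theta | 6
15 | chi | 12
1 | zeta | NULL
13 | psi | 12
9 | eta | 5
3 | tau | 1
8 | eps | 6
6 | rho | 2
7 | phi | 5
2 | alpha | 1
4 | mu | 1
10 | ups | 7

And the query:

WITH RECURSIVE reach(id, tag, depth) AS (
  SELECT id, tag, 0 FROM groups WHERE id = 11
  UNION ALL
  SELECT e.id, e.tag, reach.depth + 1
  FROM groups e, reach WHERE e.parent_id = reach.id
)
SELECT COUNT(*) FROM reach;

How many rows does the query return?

Base: id=11 (theta) at depth 0.
Iteration 1: rows with parent_id in {11} -> iota (id 12, depth 1).
Iteration 2: rows with parent_id in {12} -> psi (id 13, depth 2), chi (id 15, depth 2).
Iteration 3: rows with parent_id in {13,15} -> nu (id 14, depth 3).
Iteration 4: no rows with parent_id in {14}; recursion stops.
Total rows emitted: 5.

5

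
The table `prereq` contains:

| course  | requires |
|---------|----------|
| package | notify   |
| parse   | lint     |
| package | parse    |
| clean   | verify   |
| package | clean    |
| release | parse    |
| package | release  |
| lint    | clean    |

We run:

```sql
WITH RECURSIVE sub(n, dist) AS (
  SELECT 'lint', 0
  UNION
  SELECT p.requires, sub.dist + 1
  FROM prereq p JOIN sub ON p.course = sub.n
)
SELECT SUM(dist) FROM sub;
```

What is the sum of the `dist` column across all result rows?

Base: (lint, dist=0).
Iteration 1: edges from {lint} -> (clean, dist=1).
Iteration 2: edges from {clean} -> (verify, dist=2).
Iteration 3: no outgoing edges from {verify}; recursion stops.
SUM(dist) = 0 + 1 + 2 = 3.

3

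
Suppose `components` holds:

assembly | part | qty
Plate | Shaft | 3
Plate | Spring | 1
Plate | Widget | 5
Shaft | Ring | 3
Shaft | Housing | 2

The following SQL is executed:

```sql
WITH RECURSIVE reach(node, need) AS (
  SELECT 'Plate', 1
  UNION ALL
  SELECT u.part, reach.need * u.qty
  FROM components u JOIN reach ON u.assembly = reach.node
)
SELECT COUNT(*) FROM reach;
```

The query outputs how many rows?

Base: (Plate, need=1).
Iteration 1: components of {Plate} -> Shaft = 1*3 = 3, Spring = 1*1 = 1, Widget = 1*5 = 5.
Iteration 2: components of {Shaft,Spring,Widget} -> Housing = 3*2 = 6, Ring = 3*3 = 9.
Iteration 3: no further components; recursion stops.
Total rows emitted: 6.

6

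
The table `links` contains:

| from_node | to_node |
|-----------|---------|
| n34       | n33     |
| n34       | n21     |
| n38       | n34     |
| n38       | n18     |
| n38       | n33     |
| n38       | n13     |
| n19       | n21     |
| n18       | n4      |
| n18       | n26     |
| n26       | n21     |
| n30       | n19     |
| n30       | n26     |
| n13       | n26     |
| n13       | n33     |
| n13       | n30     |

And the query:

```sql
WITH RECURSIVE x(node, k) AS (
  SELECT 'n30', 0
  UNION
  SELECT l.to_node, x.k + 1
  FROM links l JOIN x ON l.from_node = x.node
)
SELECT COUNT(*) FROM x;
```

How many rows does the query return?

4

Base: (n30, k=0).
Iteration 1: edges from {n30} -> (n19, k=1), (n26, k=1).
Iteration 2: edges from {n19,n26} -> (n21, k=2). [UNION drops 1 duplicate row(s)]
Iteration 3: no outgoing edges from {n21}; recursion stops.
Total rows emitted: 4.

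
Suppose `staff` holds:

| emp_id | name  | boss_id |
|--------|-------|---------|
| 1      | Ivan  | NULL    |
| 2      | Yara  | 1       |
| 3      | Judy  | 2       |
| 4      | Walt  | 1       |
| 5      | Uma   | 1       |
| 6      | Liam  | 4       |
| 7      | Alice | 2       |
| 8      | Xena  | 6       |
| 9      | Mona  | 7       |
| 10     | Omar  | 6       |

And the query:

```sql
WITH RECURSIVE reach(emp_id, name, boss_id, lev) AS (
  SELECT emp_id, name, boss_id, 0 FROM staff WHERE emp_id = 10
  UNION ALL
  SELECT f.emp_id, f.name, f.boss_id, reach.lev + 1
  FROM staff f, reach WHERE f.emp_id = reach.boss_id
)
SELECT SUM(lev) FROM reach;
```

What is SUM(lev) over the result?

6

Base: emp_id=10 (Omar), boss_id=6, lev 0.
Iteration 1: join on emp_id=6 -> Liam (id 6, boss_id=4, lev 1).
Iteration 2: join on emp_id=4 -> Walt (id 4, boss_id=1, lev 2).
Iteration 3: join on emp_id=1 -> Ivan (id 1, boss_id=NULL, lev 3).
Iteration 4: boss_id is NULL; no match; recursion stops.
SUM(lev) = 0 + 1 + 2 + 3 = 6.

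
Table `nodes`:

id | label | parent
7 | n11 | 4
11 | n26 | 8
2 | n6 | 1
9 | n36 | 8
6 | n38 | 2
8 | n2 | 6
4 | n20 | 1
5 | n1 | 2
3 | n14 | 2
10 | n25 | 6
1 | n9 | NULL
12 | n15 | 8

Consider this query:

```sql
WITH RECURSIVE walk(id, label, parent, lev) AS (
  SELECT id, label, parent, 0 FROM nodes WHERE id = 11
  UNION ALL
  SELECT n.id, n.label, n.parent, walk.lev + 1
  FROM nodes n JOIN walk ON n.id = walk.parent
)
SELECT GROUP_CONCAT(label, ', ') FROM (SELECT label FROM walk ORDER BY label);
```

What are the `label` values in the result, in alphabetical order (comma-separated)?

n2, n26, n38, n6, n9

Base: id=11 (n26), parent=8, lev 0.
Iteration 1: join on id=8 -> n2 (id 8, parent=6, lev 1).
Iteration 2: join on id=6 -> n38 (id 6, parent=2, lev 2).
Iteration 3: join on id=2 -> n6 (id 2, parent=1, lev 3).
Iteration 4: join on id=1 -> n9 (id 1, parent=NULL, lev 4).
Iteration 5: parent is NULL; no match; recursion stops.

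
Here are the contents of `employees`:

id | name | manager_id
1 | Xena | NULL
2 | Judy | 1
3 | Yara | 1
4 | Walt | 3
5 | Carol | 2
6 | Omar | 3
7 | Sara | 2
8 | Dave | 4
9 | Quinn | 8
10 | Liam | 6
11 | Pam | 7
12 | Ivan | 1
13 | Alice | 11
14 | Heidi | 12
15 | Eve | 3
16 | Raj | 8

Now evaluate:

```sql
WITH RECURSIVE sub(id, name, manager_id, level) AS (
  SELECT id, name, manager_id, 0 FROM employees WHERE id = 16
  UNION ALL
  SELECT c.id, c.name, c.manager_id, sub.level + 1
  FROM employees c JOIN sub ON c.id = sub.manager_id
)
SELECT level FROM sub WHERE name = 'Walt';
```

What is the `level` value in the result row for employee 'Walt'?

2

Base: id=16 (Raj), manager_id=8, level 0.
Iteration 1: join on id=8 -> Dave (id 8, manager_id=4, level 1).
Iteration 2: join on id=4 -> Walt (id 4, manager_id=3, level 2).
Iteration 3: join on id=3 -> Yara (id 3, manager_id=1, level 3).
Iteration 4: join on id=1 -> Xena (id 1, manager_id=NULL, level 4).
Iteration 5: manager_id is NULL; no match; recursion stops.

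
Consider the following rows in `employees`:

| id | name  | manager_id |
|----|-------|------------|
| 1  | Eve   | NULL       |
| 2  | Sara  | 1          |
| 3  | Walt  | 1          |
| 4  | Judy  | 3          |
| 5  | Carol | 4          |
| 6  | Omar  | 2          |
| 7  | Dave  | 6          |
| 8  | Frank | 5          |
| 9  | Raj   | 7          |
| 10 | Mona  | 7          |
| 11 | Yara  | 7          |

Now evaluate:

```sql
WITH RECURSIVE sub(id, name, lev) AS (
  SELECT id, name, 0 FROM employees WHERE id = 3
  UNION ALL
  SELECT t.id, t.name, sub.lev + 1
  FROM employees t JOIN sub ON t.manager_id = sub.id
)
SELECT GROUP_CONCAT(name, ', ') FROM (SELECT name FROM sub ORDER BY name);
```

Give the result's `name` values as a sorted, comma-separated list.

Carol, Frank, Judy, Walt

Base: id=3 (Walt) at lev 0.
Iteration 1: rows with manager_id in {3} -> Judy (id 4, lev 1).
Iteration 2: rows with manager_id in {4} -> Carol (id 5, lev 2).
Iteration 3: rows with manager_id in {5} -> Frank (id 8, lev 3).
Iteration 4: no rows with manager_id in {8}; recursion stops.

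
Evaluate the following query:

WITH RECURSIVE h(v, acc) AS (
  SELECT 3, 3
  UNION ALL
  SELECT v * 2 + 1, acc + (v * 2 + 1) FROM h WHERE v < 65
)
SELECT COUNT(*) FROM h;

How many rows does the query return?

Base: v=3, acc=3.
Iteration 1: 3 < 65 holds -> v = 3 * 2 + 1 = 7, acc = 3 + 7 = 10.
Iteration 2: 7 < 65 holds -> v = 7 * 2 + 1 = 15, acc = 10 + 15 = 25.
Iteration 3: 15 < 65 holds -> v = 15 * 2 + 1 = 31, acc = 25 + 31 = 56.
Iteration 4: 31 < 65 holds -> v = 31 * 2 + 1 = 63, acc = 56 + 63 = 119.
Iteration 5: 63 < 65 holds -> v = 63 * 2 + 1 = 127, acc = 119 + 127 = 246.
Iteration 6: 127 < 65 fails; recursion stops.
Total rows emitted: 6.

6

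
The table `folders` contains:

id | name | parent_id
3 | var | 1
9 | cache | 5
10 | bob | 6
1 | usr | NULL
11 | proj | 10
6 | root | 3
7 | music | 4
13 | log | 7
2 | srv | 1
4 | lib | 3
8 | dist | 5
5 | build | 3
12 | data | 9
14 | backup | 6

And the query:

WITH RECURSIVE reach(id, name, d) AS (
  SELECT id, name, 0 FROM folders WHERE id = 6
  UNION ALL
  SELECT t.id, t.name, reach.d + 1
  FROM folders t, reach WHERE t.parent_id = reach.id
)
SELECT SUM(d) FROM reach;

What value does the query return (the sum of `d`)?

4

Base: id=6 (root) at d 0.
Iteration 1: rows with parent_id in {6} -> bob (id 10, d 1), backup (id 14, d 1).
Iteration 2: rows with parent_id in {10,14} -> proj (id 11, d 2).
Iteration 3: no rows with parent_id in {11}; recursion stops.
SUM(d) = 0 + 1 + 1 + 2 = 4.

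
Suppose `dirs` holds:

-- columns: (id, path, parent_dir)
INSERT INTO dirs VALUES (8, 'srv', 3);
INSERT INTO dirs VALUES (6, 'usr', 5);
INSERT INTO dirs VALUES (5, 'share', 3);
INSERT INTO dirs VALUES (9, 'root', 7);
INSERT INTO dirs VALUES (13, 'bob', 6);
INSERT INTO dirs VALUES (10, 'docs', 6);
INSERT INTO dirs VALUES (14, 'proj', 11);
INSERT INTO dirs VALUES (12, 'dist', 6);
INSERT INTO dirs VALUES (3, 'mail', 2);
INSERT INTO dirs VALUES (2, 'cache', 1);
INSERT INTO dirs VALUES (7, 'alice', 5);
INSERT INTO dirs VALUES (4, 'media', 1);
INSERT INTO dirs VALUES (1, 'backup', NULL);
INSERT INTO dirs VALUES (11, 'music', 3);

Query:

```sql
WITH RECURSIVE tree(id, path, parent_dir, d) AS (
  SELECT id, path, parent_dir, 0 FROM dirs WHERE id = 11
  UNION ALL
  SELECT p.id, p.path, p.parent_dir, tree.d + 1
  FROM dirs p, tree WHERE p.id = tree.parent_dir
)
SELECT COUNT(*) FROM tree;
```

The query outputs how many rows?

Base: id=11 (music), parent_dir=3, d 0.
Iteration 1: join on id=3 -> mail (id 3, parent_dir=2, d 1).
Iteration 2: join on id=2 -> cache (id 2, parent_dir=1, d 2).
Iteration 3: join on id=1 -> backup (id 1, parent_dir=NULL, d 3).
Iteration 4: parent_dir is NULL; no match; recursion stops.
Total rows emitted: 4.

4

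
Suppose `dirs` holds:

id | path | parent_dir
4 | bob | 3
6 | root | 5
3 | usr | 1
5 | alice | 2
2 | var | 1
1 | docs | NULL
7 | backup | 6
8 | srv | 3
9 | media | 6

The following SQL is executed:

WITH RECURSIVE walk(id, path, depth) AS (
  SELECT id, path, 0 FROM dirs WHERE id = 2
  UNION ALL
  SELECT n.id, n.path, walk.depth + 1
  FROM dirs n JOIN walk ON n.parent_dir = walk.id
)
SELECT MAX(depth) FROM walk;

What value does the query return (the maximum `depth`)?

3

Base: id=2 (var) at depth 0.
Iteration 1: rows with parent_dir in {2} -> alice (id 5, depth 1).
Iteration 2: rows with parent_dir in {5} -> root (id 6, depth 2).
Iteration 3: rows with parent_dir in {6} -> backup (id 7, depth 3), media (id 9, depth 3).
Iteration 4: no rows with parent_dir in {7,9}; recursion stops.
depth values: 0, 1, 2, 3, 3; the maximum is 3.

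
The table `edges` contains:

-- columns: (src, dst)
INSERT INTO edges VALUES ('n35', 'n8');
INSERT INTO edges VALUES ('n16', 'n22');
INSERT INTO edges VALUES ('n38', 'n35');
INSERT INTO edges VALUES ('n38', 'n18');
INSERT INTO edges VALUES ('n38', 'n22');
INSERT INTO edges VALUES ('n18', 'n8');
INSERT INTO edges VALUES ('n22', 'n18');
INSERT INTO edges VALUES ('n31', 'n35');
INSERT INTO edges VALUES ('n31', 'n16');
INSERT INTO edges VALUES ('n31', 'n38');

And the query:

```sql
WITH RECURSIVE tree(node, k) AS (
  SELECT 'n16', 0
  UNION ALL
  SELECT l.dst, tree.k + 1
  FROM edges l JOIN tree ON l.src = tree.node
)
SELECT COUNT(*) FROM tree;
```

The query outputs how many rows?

4

Base: (n16, k=0).
Iteration 1: edges from {n16} -> (n22, k=1).
Iteration 2: edges from {n22} -> (n18, k=2).
Iteration 3: edges from {n18} -> (n8, k=3).
Iteration 4: no outgoing edges from {n8}; recursion stops.
Total rows emitted: 4.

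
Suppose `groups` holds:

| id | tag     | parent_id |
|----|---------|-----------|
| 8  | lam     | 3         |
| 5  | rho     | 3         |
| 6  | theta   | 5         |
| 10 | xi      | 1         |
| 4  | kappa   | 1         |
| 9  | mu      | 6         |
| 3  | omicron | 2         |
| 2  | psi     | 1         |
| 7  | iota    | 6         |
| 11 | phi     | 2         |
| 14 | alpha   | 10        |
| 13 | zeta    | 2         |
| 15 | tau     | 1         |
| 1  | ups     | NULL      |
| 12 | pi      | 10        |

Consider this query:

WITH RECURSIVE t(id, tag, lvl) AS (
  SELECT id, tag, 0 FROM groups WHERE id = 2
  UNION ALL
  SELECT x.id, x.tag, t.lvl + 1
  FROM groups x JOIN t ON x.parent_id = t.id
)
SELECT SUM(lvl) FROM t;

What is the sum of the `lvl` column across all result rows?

18

Base: id=2 (psi) at lvl 0.
Iteration 1: rows with parent_id in {2} -> omicron (id 3, lvl 1), phi (id 11, lvl 1), zeta (id 13, lvl 1).
Iteration 2: rows with parent_id in {3,11,13} -> rho (id 5, lvl 2), lam (id 8, lvl 2).
Iteration 3: rows with parent_id in {5,8} -> theta (id 6, lvl 3).
Iteration 4: rows with parent_id in {6} -> iota (id 7, lvl 4), mu (id 9, lvl 4).
Iteration 5: no rows with parent_id in {7,9}; recursion stops.
SUM(lvl) = 0 + 1 + 1 + 1 + 2 + 2 + 3 + 4 + 4 = 18.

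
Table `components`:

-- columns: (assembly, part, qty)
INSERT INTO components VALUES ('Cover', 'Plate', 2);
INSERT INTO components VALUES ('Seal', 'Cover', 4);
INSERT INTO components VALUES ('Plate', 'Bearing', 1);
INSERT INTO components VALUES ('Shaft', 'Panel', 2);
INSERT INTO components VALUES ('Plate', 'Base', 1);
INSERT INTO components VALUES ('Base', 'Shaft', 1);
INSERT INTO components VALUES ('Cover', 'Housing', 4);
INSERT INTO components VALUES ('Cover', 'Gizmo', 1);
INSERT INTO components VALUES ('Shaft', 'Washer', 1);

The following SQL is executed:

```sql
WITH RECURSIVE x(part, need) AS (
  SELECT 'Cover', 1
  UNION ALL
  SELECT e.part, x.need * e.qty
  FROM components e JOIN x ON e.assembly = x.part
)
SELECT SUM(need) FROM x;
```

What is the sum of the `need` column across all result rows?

20

Base: (Cover, need=1).
Iteration 1: components of {Cover} -> Gizmo = 1*1 = 1, Housing = 1*4 = 4, Plate = 1*2 = 2.
Iteration 2: components of {Gizmo,Housing,Plate} -> Base = 2*1 = 2, Bearing = 2*1 = 2.
Iteration 3: components of {Base,Bearing} -> Shaft = 2*1 = 2.
Iteration 4: components of {Shaft} -> Panel = 2*2 = 4, Washer = 2*1 = 2.
Iteration 5: no further components; recursion stops.
SUM(need) = 1 + 2 + 1 + 4 + 2 + 2 + 2 + 2 + 4 = 20.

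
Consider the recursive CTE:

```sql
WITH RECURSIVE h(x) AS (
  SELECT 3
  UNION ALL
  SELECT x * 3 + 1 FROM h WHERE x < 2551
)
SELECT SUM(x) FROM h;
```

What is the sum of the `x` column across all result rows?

Base: x=3.
Iteration 1: 3 < 2551 holds -> x = 3 * 3 + 1 = 10.
Iteration 2: 10 < 2551 holds -> x = 10 * 3 + 1 = 31.
Iteration 3: 31 < 2551 holds -> x = 31 * 3 + 1 = 94.
Iteration 4: 94 < 2551 holds -> x = 94 * 3 + 1 = 283.
Iteration 5: 283 < 2551 holds -> x = 283 * 3 + 1 = 850.
Iteration 6: 850 < 2551 holds -> x = 850 * 3 + 1 = 2551.
Iteration 7: 2551 < 2551 fails; recursion stops.
SUM(x) = 3 + 10 + 31 + 94 + 283 + 850 + 2551 = 3822.

3822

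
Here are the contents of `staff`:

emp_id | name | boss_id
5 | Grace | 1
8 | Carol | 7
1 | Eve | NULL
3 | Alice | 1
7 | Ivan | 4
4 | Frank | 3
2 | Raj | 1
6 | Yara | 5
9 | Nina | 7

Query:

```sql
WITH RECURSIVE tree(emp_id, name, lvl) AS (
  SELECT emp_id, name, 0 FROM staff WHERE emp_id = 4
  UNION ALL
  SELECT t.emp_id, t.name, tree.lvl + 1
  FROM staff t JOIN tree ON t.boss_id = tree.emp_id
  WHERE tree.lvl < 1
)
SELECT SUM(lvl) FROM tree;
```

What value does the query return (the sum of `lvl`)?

Base: emp_id=4 (Frank) at lvl 0.
Iteration 1: rows with boss_id in {4} -> Ivan (id 7, lvl 1).
Iteration 2: lvl < 1 fails for all current rows; recursion stops.
SUM(lvl) = 0 + 1 = 1.

1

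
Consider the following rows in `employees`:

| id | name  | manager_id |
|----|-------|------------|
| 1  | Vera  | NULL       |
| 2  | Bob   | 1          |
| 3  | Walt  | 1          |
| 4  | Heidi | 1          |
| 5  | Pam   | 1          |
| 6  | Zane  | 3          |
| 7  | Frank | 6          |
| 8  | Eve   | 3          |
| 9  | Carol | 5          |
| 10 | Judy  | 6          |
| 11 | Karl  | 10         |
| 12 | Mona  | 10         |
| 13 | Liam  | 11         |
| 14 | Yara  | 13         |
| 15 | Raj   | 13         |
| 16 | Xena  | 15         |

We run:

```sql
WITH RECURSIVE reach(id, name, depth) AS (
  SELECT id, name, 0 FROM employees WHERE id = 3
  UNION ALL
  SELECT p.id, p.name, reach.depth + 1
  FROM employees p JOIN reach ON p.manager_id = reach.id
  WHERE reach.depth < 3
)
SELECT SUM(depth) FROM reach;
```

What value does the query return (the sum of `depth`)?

Base: id=3 (Walt) at depth 0.
Iteration 1: rows with manager_id in {3} -> Zane (id 6, depth 1), Eve (id 8, depth 1).
Iteration 2: rows with manager_id in {6,8} -> Frank (id 7, depth 2), Judy (id 10, depth 2).
Iteration 3: rows with manager_id in {7,10} -> Karl (id 11, depth 3), Mona (id 12, depth 3).
Iteration 4: depth < 3 fails for all current rows; recursion stops.
SUM(depth) = 0 + 1 + 1 + 2 + 2 + 3 + 3 = 12.

12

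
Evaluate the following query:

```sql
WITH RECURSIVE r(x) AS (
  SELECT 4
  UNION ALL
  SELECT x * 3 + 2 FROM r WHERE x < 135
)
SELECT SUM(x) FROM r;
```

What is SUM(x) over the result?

600

Base: x=4.
Iteration 1: 4 < 135 holds -> x = 4 * 3 + 2 = 14.
Iteration 2: 14 < 135 holds -> x = 14 * 3 + 2 = 44.
Iteration 3: 44 < 135 holds -> x = 44 * 3 + 2 = 134.
Iteration 4: 134 < 135 holds -> x = 134 * 3 + 2 = 404.
Iteration 5: 404 < 135 fails; recursion stops.
SUM(x) = 4 + 14 + 44 + 134 + 404 = 600.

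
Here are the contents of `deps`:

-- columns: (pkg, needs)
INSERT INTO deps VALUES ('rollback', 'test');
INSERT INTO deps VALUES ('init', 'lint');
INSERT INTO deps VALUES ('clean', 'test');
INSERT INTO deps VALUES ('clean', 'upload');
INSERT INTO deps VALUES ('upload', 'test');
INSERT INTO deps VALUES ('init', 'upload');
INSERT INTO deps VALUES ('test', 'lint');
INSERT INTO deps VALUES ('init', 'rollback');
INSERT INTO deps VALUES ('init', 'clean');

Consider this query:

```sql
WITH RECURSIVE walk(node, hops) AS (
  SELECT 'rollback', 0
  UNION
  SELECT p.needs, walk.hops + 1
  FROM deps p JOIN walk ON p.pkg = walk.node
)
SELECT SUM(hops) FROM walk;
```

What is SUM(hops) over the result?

Base: (rollback, hops=0).
Iteration 1: edges from {rollback} -> (test, hops=1).
Iteration 2: edges from {test} -> (lint, hops=2).
Iteration 3: no outgoing edges from {lint}; recursion stops.
SUM(hops) = 0 + 1 + 2 = 3.

3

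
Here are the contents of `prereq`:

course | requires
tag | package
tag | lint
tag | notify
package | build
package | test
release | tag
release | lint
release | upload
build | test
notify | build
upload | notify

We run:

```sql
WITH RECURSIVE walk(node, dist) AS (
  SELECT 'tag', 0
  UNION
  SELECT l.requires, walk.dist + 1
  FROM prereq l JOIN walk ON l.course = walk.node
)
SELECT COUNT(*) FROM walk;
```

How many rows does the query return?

Base: (tag, dist=0).
Iteration 1: edges from {tag} -> (lint, dist=1), (notify, dist=1), (package, dist=1).
Iteration 2: edges from {lint,notify,package} -> (build, dist=2), (test, dist=2). [UNION drops 1 duplicate row(s)]
Iteration 3: edges from {build,test} -> (test, dist=3).
Iteration 4: no outgoing edges from {test}; recursion stops.
Total rows emitted: 7.

7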